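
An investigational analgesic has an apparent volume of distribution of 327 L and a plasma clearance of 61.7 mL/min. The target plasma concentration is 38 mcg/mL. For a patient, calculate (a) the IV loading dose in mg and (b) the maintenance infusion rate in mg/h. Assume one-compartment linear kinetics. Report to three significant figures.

(a) 12400 mg; (b) 141 mg/h

Loading: fill Vd to C_target → 327.0 L × 38 mg/L = 12430 mg
CL = 61.7 mL/min = 61.7 × 0.06 = 3.702 L/h
Maintenance infusion rate = CL × Css = 3.702 × 38 = 140.7 mg/h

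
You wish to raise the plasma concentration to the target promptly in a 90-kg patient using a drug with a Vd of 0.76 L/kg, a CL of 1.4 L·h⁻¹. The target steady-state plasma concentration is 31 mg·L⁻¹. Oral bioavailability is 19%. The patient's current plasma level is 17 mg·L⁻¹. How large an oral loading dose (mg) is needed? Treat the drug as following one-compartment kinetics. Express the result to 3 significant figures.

Total Vd = 0.76 × 90 = 68.40 L
Concentration deficit ΔC = 31 − 17 = 14.00 mg/L
LD = Vd × ΔC / F = 68.40 × 14.00 / 0.19 = 5040 mg

5040 mg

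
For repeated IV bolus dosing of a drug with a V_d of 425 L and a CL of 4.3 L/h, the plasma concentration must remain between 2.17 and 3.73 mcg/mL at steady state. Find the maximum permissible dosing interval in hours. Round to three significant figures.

53.5 h

k = CL / Vd = 4.300 / 425.0 = 0.01012 h⁻¹
Between IV bolus doses, concentration decays as C = C₀·e^(−kτ), so C_peak/C_trough = e^(kτ).
τ_max = ln(C_peak/C_trough) / k = ln(3.73/2.17) / 0.01012 = 0.5417 / 0.01012 = 53.53 h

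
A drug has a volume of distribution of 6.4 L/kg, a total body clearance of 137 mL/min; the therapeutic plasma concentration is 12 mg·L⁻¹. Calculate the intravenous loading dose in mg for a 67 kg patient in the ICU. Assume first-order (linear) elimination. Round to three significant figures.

5150 mg

Vd = 6.4 L/kg × 67 kg = 428.8 L
LD = Vd × C = 428.8 × 12.00 = 5146 mg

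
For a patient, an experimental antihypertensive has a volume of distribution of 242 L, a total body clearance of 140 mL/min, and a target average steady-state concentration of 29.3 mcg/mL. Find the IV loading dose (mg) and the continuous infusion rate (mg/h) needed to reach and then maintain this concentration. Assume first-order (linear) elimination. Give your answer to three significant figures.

Loading dose = Vd × C = 242.0 × 29.3 = 7091 mg
Convert clearance: 140 mL/min × 60 min/h ÷ 1000 mL/L = 8.400 L/h
Maintenance infusion rate = CL × Css = 8.400 × 29.3 = 246.1 mg/h

(a) 7090 mg; (b) 246 mg/h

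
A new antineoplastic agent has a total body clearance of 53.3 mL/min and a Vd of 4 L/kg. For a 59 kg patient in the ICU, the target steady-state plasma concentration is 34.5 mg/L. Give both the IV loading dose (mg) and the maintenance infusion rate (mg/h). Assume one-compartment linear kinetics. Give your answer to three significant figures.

Vd = 4 L/kg × 59 kg = 236.0 L
Loading dose = Vd × C = 236.0 × 34.5 = 8142 mg
CL = 53.3 mL/min = 53.3 × 0.06 = 3.198 L/h
Maintenance: replace elimination → rate = CL × Css = 3.198 × 34.5 = 110.3 mg/h

(a) 8140 mg; (b) 110 mg/h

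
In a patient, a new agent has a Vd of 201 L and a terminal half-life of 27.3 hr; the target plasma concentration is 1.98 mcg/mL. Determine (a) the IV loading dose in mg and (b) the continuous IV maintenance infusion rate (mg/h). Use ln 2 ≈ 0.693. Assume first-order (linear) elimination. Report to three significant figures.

LD = Vd × C = 201.0 × 1.98 = 398.0 mg
CL = 0.693 × Vd / t½ = 0.693 × 201.0 / 27.3 = 5.102 L/h
Infusion rate = CL × Css = 5.102 × 1.98 = 10.10 mg/h

(a) 398 mg; (b) 10.1 mg/h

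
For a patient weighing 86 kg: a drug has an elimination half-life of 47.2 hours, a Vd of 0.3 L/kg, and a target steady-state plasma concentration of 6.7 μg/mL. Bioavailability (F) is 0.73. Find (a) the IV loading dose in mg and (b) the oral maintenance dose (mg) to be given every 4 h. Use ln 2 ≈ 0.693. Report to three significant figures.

(a) 173 mg; (b) 13.9 mg

Total Vd = 0.3 × 86 = 25.80 L
LD = Vd × C = 25.80 × 6.7 = 172.9 mg
CL = 0.693 × Vd / t½ = 0.693 × 25.80 / 47.2 = 0.3788 L/h
D = CL × Css × τ / F = 0.3788 × 6.7 × 4 / 0.73 = 13.91 mg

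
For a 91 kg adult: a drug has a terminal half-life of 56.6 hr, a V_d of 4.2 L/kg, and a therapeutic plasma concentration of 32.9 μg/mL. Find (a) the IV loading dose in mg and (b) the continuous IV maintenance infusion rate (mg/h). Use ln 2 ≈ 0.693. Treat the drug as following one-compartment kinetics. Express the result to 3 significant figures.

(a) 12600 mg; (b) 154 mg/h

Vd(total) = 91 kg × 4.2 L/kg = 382.2 L
LD = Vd × C = 382.2 × 32.9 = 12570 mg
CL = 0.693 × Vd / t½ = 0.693 × 382.2 / 56.6 = 4.680 L/h
Infusion rate = CL × Css = 4.680 × 32.9 = 154.0 mg/h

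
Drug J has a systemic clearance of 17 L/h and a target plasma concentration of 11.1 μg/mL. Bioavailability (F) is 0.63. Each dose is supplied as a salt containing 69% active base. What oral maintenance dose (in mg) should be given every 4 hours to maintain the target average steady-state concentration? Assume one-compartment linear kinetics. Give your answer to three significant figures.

D = CL × Css × τ / F / S = 17.00 × 11.1 × 4 / 0.63 / 0.69 = 1736 mg

1740 mg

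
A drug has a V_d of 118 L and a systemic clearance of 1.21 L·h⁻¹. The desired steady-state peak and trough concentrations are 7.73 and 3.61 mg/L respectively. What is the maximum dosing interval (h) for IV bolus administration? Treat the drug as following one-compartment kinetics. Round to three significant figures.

74.3 h

k = CL / Vd = 1.210 / 118.0 = 0.01025 h⁻¹
Between IV bolus doses, concentration decays as C = C₀·e^(−kτ), so C_peak/C_trough = e^(kτ).
τ_max = ln(C_peak/C_trough) / k = ln(7.73/3.61) / 0.01025 = 0.7614 / 0.01025 = 74.28 h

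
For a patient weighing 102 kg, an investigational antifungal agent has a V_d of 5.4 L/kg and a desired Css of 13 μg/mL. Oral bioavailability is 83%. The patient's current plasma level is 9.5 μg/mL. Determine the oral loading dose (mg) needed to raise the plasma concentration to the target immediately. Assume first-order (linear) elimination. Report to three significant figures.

Total Vd = 5.4 × 102 = 550.8 L
The loading dose fills Vd to the target concentration.
Concentration deficit ΔC = 13 − 9.5 = 3.500 mg/L
LD = Vd × ΔC / F = 550.8 × 3.500 / 0.83 = 2323 mg

2320 mg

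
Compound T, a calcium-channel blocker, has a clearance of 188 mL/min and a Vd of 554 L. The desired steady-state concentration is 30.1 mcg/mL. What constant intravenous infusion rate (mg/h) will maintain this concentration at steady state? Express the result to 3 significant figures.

340 mg/h

CL = 188 mL/min × 60/1000 = 11.28 L/h
R₀ = 11.28 × 30.1 = 339.5 mg/h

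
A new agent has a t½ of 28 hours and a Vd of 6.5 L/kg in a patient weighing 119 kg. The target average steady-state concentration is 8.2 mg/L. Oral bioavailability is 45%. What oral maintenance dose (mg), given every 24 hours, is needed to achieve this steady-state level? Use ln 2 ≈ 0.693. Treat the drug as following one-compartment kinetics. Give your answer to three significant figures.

8370 mg

Total Vd = 6.5 × 119 = 773.5 L
CL = 0.693 × Vd / t½ = 0.693 × 773.5 / 28 = 19.14 L/h
D = CL × Css × τ / F = 19.14 × 8.2 × 24 / 0.45 = 8371 mg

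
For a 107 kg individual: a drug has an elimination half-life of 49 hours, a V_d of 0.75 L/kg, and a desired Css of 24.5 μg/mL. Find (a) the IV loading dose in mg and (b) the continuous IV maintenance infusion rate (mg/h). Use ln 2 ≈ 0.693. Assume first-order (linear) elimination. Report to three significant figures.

Total Vd = 0.75 × 107 = 80.25 L
LD = Vd × C = 80.25 × 24.5 = 1966 mg
CL = 0.693 × Vd / t½ = 0.693 × 80.25 / 49 = 1.135 L/h
Infusion rate = CL × Css = 1.135 × 24.5 = 27.81 mg/h

(a) 1970 mg; (b) 27.8 mg/h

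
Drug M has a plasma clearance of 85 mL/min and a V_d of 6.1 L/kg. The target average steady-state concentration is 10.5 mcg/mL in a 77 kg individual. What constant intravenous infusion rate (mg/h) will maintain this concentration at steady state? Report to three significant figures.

CL = 85 mL/min × 60/1000 = 5.100 L/h
Rate = CL × Css = 5.100 × 10.5 = 53.55 mg/h

53.6 mg/h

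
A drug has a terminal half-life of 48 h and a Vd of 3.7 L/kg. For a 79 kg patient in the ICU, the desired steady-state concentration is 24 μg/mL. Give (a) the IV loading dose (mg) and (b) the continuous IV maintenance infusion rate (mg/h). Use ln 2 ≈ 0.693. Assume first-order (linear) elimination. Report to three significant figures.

Vd(total) = 79 kg × 3.7 L/kg = 292.3 L
LD = Vd × C = 292.3 × 24 = 7015 mg
CL = 0.693 × Vd / t½ = 0.693 × 292.3 / 48 = 4.220 L/h
Infusion rate = CL × Css = 4.220 × 24 = 101.3 mg/h

(a) 7020 mg; (b) 101 mg/h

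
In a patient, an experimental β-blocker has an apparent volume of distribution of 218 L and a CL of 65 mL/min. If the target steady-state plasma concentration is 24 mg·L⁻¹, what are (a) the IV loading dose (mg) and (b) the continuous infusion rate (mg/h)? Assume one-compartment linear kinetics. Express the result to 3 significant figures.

LD = Vd · C_target = 218.0 × 24 = 5232 mg
Convert clearance: 65 mL/min × 60 min/h ÷ 1000 mL/L = 3.900 L/h
Infusion rate = 3.900 L/h × 24 mg/L = 93.60 mg/h

(a) 5230 mg; (b) 93.6 mg/h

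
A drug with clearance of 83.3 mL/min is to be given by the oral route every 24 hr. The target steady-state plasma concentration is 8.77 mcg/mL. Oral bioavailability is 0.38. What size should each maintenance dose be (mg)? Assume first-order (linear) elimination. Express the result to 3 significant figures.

Convert clearance: 83.3 mL/min × 60 min/h ÷ 1000 mL/L = 4.998 L/h
D = CL × Css × τ / F = 4.998 × 8.77 × 24 / 0.38 = 2768 mg

2770 mg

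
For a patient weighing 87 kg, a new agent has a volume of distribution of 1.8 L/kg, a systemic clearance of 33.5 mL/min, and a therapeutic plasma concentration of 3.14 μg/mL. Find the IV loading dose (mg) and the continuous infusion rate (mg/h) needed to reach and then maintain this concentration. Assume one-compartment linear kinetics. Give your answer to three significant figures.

(a) 492 mg; (b) 6.31 mg/h

Vd(total) = 87 kg × 1.8 L/kg = 156.6 L
LD = Vd · C_target = 156.6 × 3.14 = 491.7 mg
CL = 33.5 mL/min × 60/1000 = 2.010 L/h
Infusion rate = 2.010 L/h × 3.14 mg/L = 6.311 mg/h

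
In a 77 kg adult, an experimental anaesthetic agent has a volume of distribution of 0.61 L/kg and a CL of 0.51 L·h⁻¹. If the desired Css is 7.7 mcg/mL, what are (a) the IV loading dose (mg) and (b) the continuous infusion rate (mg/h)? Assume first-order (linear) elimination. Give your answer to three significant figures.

Vd(total) = 77 kg × 0.61 L/kg = 46.97 L
Loading dose = Vd × C = 46.97 × 7.7 = 361.7 mg
Infusion rate = 0.5100 L/h × 7.7 mg/L = 3.927 mg/h

(a) 362 mg; (b) 3.93 mg/h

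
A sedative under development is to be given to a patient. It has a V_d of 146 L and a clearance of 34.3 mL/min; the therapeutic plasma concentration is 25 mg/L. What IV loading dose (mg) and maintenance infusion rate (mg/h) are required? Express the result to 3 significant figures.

(a) 3650 mg; (b) 51.5 mg/h

Loading: fill Vd to C_target → 146.0 L × 25 mg/L = 3650 mg
Convert clearance: 34.3 mL/min × 60 min/h ÷ 1000 mL/L = 2.058 L/h
Maintenance infusion rate = CL × Css = 2.058 × 25 = 51.45 mg/h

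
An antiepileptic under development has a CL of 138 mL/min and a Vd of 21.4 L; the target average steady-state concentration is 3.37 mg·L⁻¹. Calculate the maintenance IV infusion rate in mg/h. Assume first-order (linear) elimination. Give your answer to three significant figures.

CL = 138 mL/min = 138 × 0.06 = 8.280 L/h
Vd does not affect the maintenance rate; only clearance governs steady-state input.
R₀ = 8.280 × 3.37 = 27.90 mg/h

27.9 mg/h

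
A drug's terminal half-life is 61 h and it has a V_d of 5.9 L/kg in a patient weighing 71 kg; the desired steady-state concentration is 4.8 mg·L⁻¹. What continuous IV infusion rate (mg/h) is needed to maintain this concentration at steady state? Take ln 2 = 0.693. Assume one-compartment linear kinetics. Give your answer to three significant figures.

Vd(total) = 71 kg × 5.9 L/kg = 418.9 L
CL = ln 2 · Vd / t½ = 0.693 × 418.9 / 61 = 4.759 L/h
Infusion rate = CL × Css = 4.759 × 4.8 = 22.84 mg/h

22.8 mg/h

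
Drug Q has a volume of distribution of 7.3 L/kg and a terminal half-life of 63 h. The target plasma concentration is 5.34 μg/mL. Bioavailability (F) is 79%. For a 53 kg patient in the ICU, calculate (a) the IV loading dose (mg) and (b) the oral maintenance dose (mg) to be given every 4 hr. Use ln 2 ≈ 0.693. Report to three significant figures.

(a) 2070 mg; (b) 115 mg

Vd(total) = 53 kg × 7.3 L/kg = 386.9 L
LD = Vd × C = 386.9 × 5.34 = 2066 mg
CL = 0.693 × Vd / t½ = 0.693 × 386.9 / 63 = 4.256 L/h
D = CL × Css × τ / F = 4.256 × 5.34 × 4 / 0.79 = 115.1 mg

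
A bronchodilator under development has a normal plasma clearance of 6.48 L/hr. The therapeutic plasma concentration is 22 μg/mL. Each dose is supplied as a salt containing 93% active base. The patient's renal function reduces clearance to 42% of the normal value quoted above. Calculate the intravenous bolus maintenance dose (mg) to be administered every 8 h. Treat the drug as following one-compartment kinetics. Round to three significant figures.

Patient clearance = 0.42 × 6.480 = 2.722 L/h
D = CL × Css × τ / S = 2.722 × 22 × 8 / 0.93 = 515.1 mg

515 mg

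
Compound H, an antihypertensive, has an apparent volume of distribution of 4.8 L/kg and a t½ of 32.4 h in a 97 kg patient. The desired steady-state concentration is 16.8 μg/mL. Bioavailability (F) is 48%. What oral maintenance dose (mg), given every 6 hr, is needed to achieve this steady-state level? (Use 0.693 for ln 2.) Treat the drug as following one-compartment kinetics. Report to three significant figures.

2090 mg

Total Vd = 4.8 × 97 = 465.6 L
CL = ln 2 · Vd / t½ = 0.693 × 465.6 / 32.4 = 9.959 L/h
D = CL × Css × τ / F = 9.959 × 16.8 × 6 / 0.48 = 2091 mg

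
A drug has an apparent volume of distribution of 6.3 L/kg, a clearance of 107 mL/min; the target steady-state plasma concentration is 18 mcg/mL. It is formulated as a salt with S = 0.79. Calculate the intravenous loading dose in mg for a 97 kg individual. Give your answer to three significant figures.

Vd = 6.3 L/kg × 97 kg = 611.1 L
Loading dose depends on Vd (not clearance): it fills the distribution volume.
LD = Vd × C / S = 611.1 × 18.00 / 0.79 = 13920 mg

13900 mg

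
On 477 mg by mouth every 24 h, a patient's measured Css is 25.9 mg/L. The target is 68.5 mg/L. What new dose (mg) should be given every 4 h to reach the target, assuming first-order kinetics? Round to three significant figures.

With linear kinetics, Css is proportional to dose rate (D/τ) at fixed clearance.
D₂ = D₁ × (Css,target / Css,current) × (τ₂/τ₁) = 477 × (68.5/25.9) × (4/24) = 210.3 mg

210 mg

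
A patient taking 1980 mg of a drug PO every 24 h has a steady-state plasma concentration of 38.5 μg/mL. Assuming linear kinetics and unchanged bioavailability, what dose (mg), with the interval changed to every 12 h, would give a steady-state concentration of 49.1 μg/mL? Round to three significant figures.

With linear kinetics, Css is proportional to dose rate (D/τ) at fixed clearance.
D₂ = D₁ × (Css,target / Css,current) × (τ₂/τ₁) = 1980 × (49.1/38.5) × (12/24) = 1263 mg

1260 mg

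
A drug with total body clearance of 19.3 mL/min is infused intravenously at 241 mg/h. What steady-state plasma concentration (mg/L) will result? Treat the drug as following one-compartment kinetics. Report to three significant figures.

208 mg/L

CL = 19.3 mL/min × 60/1000 = 1.158 L/h
Css = rate / CL = 241 / 1.158 = 208.1 mg/L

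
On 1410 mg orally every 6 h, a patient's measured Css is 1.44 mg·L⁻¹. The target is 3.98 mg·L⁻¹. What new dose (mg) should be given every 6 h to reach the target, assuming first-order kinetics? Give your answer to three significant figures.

With linear kinetics, Css is proportional to dose rate (D/τ) at fixed clearance.
D₂ = D₁ × (Css,target / Css,current) = 1410 × 3.98/1.44 = 3897 mg

3900 mg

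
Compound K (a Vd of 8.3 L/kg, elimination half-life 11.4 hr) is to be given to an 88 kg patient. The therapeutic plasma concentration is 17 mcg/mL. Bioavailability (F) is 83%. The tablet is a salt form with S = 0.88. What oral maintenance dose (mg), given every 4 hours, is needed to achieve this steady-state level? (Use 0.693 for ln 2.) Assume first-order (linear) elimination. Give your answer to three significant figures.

Total Vd = 8.3 × 88 = 730.4 L
k = 0.693/11.4 = 0.06079 h⁻¹, so CL = k·Vd = 0.06079 × 730.4 = 44.40 L/h
D = CL × Css × τ / F / S = 44.40 × 17 × 4 / 0.83 / 0.88 = 4134 mg

4130 mg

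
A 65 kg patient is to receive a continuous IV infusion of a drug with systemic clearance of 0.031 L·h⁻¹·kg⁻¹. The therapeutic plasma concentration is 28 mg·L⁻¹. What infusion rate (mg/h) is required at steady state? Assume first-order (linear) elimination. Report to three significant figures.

CL = 0.031 L·h⁻¹·kg⁻¹ × 65 kg = 2.015 L/h
R₀ = 2.015 × 28 = 56.42 mg/h

56.4 mg/h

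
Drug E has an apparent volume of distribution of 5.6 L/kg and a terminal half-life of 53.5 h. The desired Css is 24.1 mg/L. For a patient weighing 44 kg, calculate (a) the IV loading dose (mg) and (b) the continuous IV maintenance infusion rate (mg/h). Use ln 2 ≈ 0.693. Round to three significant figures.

(a) 5940 mg; (b) 76.9 mg/h

Vd = 5.6 L/kg × 44 kg = 246.4 L
LD = Vd × C = 246.4 × 24.1 = 5938 mg
CL = 0.693 × Vd / t½ = 0.693 × 246.4 / 53.5 = 3.192 L/h
Infusion rate = CL × Css = 3.192 × 24.1 = 76.93 mg/h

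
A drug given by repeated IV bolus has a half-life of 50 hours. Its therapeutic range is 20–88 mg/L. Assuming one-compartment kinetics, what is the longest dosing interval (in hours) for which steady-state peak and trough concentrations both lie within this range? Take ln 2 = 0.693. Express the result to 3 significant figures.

107 h

k = 0.693 / t½ = 0.693 / 50 = 0.01386 h⁻¹
Between IV bolus doses, concentration decays as C = C₀·e^(−kτ), so C_peak/C_trough = e^(kτ).
τ_max = ln(C_peak/C_trough) / k = ln(88/20) / 0.01386 = 1.482 / 0.01386 = 106.9 h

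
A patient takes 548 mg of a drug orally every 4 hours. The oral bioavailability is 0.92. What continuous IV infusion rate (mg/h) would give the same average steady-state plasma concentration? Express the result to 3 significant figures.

126 mg/h

Equivalent systemic input: infusion rate = F·D/τ.
Rate = 0.92 × 548 / 4 = 126.0 mg/h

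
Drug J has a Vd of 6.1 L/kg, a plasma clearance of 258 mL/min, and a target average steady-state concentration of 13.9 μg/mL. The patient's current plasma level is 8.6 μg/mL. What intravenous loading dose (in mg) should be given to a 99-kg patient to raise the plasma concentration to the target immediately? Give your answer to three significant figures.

3200 mg

Vd(total) = 99 kg × 6.1 L/kg = 603.9 L
Concentration deficit ΔC = 13.9 − 8.6 = 5.300 mg/L
LD = Vd × ΔC = 603.9 × 5.300 = 3201 mg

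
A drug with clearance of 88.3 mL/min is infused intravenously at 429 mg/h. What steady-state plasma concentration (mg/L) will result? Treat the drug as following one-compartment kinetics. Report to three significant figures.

CL = 88.3 mL/min = 88.3 × 0.06 = 5.298 L/h
Css = rate / CL = 429 / 5.298 = 80.97 mg/L

81.0 mg/L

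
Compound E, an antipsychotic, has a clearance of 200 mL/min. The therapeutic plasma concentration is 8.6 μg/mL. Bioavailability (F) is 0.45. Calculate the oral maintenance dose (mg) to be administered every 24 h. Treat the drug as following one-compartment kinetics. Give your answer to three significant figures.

5500 mg

CL = 200 mL/min × 60/1000 = 12.00 L/h
D = CL × Css × τ / F = 12.00 × 8.6 × 24 / 0.45 = 5504 mg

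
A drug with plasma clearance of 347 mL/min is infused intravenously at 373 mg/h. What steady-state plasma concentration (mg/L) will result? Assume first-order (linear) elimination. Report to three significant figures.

Convert clearance: 347 mL/min × 60 min/h ÷ 1000 mL/L = 20.82 L/h
Css = rate / CL = 373 / 20.82 = 17.92 mg/L

17.9 mg/L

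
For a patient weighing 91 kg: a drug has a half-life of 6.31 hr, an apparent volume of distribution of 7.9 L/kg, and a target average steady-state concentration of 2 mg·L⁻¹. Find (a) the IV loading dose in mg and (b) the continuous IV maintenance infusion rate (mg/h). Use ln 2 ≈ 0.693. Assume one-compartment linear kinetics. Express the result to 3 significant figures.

Vd = 7.9 L/kg × 91 kg = 718.9 L
LD = Vd × C = 718.9 × 2 = 1438 mg
CL = 0.693 × Vd / t½ = 0.693 × 718.9 / 6.31 = 78.95 L/h
Infusion rate = CL × Css = 78.95 × 2 = 157.9 mg/h

(a) 1440 mg; (b) 158 mg/h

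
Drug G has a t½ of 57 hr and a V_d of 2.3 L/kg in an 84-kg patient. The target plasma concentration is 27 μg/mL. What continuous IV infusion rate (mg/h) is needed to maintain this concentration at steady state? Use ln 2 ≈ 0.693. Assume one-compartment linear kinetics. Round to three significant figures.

Total Vd = 2.3 × 84 = 193.2 L
CL = ln 2 · Vd / t½ = 0.693 × 193.2 / 57 = 2.349 L/h
Infusion rate = CL × Css = 2.349 × 27 = 63.42 mg/h

63.4 mg/h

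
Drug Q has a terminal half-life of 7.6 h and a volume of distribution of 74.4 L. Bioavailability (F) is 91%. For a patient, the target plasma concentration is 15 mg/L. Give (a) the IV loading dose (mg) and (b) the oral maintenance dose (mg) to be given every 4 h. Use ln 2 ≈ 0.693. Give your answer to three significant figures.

(a) 1120 mg; (b) 447 mg

LD = Vd × C = 74.40 × 15 = 1116 mg
CL = 0.693 × Vd / t½ = 0.693 × 74.40 / 7.6 = 6.784 L/h
D = CL × Css × τ / F = 6.784 × 15 × 4 / 0.91 = 447.3 mg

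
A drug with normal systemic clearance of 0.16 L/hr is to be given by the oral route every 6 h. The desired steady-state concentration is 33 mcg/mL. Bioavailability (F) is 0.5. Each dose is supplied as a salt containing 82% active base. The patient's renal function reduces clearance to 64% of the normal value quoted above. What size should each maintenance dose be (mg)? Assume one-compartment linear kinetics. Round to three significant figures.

Patient clearance = 0.64 × 0.1600 = 0.1024 L/h
D = CL × Css × τ / F / S = 0.1024 × 33 × 6 / 0.5 / 0.82 = 49.45 mg

49.5 mg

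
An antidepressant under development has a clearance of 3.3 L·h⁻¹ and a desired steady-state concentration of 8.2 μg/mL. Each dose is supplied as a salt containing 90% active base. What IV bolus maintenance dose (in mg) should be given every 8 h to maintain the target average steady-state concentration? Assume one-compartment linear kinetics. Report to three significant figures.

D = CL × Css × τ / S = 3.300 × 8.2 × 8 / 0.9 = 240.5 mg

241 mg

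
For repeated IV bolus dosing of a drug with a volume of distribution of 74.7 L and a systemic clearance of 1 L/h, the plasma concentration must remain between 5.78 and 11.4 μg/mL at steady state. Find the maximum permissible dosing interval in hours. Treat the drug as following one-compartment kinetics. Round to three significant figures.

50.7 h

k = CL / Vd = 1.000 / 74.70 = 0.01339 h⁻¹
Between IV bolus doses, concentration decays as C = C₀·e^(−kτ), so C_peak/C_trough = e^(kτ).
τ_max = ln(C_peak/C_trough) / k = ln(11.4/5.78) / 0.01339 = 0.6792 / 0.01339 = 50.72 h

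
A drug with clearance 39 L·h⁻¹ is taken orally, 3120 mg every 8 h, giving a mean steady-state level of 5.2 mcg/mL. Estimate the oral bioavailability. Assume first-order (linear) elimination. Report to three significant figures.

F·D/τ = CL·Css at steady state → F = CL·Css·τ / D.
F = 39 × 5.2 × 8 / 3120 = 0.520

0.520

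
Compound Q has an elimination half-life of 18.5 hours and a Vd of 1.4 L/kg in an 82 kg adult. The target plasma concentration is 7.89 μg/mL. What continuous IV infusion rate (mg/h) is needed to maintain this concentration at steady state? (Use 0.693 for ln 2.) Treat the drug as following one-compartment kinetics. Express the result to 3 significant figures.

Vd(total) = 82 kg × 1.4 L/kg = 114.8 L
CL = ln 2 · Vd / t½ = 0.693 × 114.8 / 18.5 = 4.300 L/h
Infusion rate = CL × Css = 4.300 × 7.89 = 33.93 mg/h

33.9 mg/h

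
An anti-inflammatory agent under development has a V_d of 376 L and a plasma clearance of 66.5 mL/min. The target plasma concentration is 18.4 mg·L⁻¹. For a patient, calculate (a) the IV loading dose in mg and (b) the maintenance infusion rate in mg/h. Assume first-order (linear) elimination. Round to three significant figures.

LD = Vd · C_target = 376.0 × 18.4 = 6918 mg
Convert clearance: 66.5 mL/min × 60 min/h ÷ 1000 mL/L = 3.990 L/h
Maintenance infusion rate = CL × Css = 3.990 × 18.4 = 73.42 mg/h

(a) 6920 mg; (b) 73.4 mg/h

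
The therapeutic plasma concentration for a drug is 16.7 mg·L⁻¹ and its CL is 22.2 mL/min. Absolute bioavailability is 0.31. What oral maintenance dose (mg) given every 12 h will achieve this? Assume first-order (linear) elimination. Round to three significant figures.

861 mg

CL = 22.2 mL/min × 60/1000 = 1.332 L/h
At steady state, dose per interval replaces the amount cleared in that interval: F·D/τ = CL·Css.
D = CL × Css × τ / F = 1.332 × 16.7 × 12 / 0.31 = 861.1 mg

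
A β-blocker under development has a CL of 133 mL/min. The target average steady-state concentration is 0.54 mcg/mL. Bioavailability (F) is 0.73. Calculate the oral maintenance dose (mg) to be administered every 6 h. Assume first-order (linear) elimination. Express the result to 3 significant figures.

Convert clearance: 133 mL/min × 60 min/h ÷ 1000 mL/L = 7.980 L/h
D = CL × Css × τ / F = 7.980 × 0.54 × 6 / 0.73 = 35.42 mg

35.4 mg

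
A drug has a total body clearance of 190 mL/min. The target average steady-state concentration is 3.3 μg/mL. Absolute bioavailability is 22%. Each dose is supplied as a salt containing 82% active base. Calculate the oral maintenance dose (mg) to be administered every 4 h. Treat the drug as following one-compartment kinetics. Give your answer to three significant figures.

834 mg

Convert clearance: 190 mL/min × 60 min/h ÷ 1000 mL/L = 11.40 L/h
D = CL × Css × τ / F / S = 11.40 × 3.3 × 4 / 0.22 / 0.82 = 834.1 mg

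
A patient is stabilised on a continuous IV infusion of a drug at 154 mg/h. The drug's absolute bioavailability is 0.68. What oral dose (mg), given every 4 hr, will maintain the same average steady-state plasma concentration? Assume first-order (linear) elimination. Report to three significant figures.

906 mg

To maintain the same Css, the systemic dosing rate must be unchanged: F·D/τ = infusion rate.
D = rate × τ / F = 154 × 4 / 0.68 = 905.9 mg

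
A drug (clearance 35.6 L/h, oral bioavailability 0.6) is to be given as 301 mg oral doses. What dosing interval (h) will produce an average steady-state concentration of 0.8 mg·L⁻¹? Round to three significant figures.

F·D/τ = CL·Css → τ = F·D / (CL·Css).
τ = 0.6 × 301 / (35.6 × 0.8) = 6.341 h

6.34 h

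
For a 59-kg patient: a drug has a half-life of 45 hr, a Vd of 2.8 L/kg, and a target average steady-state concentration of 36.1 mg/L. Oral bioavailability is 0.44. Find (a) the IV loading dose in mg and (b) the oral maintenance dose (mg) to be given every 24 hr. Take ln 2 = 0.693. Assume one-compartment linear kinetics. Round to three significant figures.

Vd(total) = 59 kg × 2.8 L/kg = 165.2 L
LD = Vd × C = 165.2 × 36.1 = 5964 mg
CL = 0.693 × Vd / t½ = 0.693 × 165.2 / 45 = 2.544 L/h
D = CL × Css × τ / F = 2.544 × 36.1 × 24 / 0.44 = 5009 mg

(a) 5960 mg; (b) 5010 mg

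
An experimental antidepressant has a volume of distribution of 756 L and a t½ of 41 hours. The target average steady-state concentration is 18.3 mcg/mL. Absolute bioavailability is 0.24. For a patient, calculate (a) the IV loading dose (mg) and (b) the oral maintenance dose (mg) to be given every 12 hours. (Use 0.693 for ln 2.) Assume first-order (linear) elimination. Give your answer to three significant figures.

LD = Vd × C = 756.0 × 18.3 = 13830 mg
CL = 0.693 × Vd / t½ = 0.693 × 756.0 / 41 = 12.78 L/h
D = CL × Css × τ / F = 12.78 × 18.3 × 12 / 0.24 = 11690 mg

(a) 13800 mg; (b) 11700 mg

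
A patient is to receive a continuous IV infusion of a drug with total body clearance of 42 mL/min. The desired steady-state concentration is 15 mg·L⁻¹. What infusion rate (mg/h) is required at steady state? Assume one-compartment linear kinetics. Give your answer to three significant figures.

Convert clearance: 42 mL/min × 60 min/h ÷ 1000 mL/L = 2.520 L/h
Infusion rate = CL · Css = 2.520 L/h × 15 mg/L = 37.80 mg/h

37.8 mg/h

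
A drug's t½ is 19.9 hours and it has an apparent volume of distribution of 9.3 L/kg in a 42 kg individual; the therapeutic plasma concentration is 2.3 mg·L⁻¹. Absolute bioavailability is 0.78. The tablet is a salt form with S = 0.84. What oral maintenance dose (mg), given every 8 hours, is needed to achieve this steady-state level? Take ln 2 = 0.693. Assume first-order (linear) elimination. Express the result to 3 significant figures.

382 mg

Total Vd = 9.3 × 42 = 390.6 L
CL = 0.693 × Vd / t½ = 0.693 × 390.6 / 19.9 = 13.60 L/h
D = CL × Css × τ / F / S = 13.60 × 2.3 × 8 / 0.78 / 0.84 = 381.9 mg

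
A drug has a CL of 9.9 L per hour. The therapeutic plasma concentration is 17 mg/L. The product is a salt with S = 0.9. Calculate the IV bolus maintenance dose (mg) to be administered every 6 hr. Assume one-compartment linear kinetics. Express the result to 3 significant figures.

D = CL × Css × τ / S = 9.900 × 17 × 6 / 0.9 = 1122 mg

1120 mg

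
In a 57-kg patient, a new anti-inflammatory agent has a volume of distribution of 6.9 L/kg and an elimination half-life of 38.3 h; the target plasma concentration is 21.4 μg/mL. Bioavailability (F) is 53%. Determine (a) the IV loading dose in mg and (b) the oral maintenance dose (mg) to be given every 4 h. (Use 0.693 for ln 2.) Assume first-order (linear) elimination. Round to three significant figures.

Total Vd = 6.9 × 57 = 393.3 L
LD = Vd × C = 393.3 × 21.4 = 8417 mg
CL = 0.693 × Vd / t½ = 0.693 × 393.3 / 38.3 = 7.116 L/h
D = CL × Css × τ / F = 7.116 × 21.4 × 4 / 0.53 = 1149 mg

(a) 8420 mg; (b) 1150 mg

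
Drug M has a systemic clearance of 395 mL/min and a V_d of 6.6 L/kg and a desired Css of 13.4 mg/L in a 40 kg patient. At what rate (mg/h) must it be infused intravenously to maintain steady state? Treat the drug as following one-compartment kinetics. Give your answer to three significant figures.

CL = 395 mL/min × 60/1000 = 23.70 L/h
Infusion rate = CL · Css = 23.70 L/h × 13.4 mg/L = 317.6 mg/h

318 mg/h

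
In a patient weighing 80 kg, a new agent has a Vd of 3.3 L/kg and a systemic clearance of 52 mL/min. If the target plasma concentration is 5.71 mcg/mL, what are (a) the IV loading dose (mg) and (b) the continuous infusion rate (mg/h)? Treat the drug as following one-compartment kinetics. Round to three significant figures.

Vd(total) = 80 kg × 3.3 L/kg = 264.0 L
LD = Vd · C_target = 264.0 × 5.71 = 1507 mg
Convert clearance: 52 mL/min × 60 min/h ÷ 1000 mL/L = 3.120 L/h
Maintenance infusion rate = CL × Css = 3.120 × 5.71 = 17.82 mg/h

(a) 1510 mg; (b) 17.8 mg/h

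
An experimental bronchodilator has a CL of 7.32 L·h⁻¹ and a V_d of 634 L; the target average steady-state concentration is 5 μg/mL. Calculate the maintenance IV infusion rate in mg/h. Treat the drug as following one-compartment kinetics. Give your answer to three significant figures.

Vd does not affect the maintenance rate; only clearance governs steady-state input.
R₀ = 7.320 × 5 = 36.60 mg/h

36.6 mg/h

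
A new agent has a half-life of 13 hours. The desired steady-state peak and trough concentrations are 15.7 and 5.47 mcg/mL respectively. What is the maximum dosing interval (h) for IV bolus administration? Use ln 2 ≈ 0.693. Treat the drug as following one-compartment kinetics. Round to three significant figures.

19.8 h

k = 0.693 / t½ = 0.693 / 13 = 0.05331 h⁻¹
Between IV bolus doses, concentration decays as C = C₀·e^(−kτ), so C_peak/C_trough = e^(kτ).
τ_max = ln(C_peak/C_trough) / k = ln(15.7/5.47) / 0.05331 = 1.054 / 0.05331 = 19.77 h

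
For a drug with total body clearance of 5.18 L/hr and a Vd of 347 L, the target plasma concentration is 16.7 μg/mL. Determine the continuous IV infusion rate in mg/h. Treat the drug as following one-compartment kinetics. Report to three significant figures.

Vd does not affect the maintenance rate; only clearance governs steady-state input.
Rate = CL × Css = 5.180 × 16.7 = 86.51 mg/h

86.5 mg/h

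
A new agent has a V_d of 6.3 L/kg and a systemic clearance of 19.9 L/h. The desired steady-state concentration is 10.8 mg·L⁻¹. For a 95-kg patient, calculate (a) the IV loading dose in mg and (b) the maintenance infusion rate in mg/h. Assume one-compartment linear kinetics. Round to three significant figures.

Total Vd = 6.3 × 95 = 598.5 L
Loading: fill Vd to C_target → 598.5 L × 10.8 mg/L = 6464 mg
Maintenance: replace elimination → rate = CL × Css = 19.90 × 10.8 = 214.9 mg/h

(a) 6460 mg; (b) 215 mg/h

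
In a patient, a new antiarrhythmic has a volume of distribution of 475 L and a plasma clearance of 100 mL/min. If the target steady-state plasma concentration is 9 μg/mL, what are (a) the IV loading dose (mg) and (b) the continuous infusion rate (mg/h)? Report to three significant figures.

(a) 4280 mg; (b) 54.0 mg/h

Loading dose = Vd × C = 475.0 × 9 = 4275 mg
CL = 100 mL/min = 100 × 0.06 = 6.000 L/h
Infusion rate = 6.000 L/h × 9 mg/L = 54.00 mg/h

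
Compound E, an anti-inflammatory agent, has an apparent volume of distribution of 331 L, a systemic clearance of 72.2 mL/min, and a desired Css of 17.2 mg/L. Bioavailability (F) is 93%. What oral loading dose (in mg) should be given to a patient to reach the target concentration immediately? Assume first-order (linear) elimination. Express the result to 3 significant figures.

LD = Vd × C / F = 331.0 × 17.20 / 0.93 = 6122 mg

6120 mg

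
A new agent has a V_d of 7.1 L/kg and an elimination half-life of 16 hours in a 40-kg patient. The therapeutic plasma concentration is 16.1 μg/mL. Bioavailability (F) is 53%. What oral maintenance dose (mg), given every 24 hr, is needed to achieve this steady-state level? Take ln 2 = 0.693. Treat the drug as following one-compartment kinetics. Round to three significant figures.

8970 mg

Vd = 7.1 L/kg × 40 kg = 284.0 L
CL = 0.693 × Vd / t½ = 0.693 × 284.0 / 16 = 12.30 L/h
D = CL × Css × τ / F = 12.30 × 16.1 × 24 / 0.53 = 8967 mg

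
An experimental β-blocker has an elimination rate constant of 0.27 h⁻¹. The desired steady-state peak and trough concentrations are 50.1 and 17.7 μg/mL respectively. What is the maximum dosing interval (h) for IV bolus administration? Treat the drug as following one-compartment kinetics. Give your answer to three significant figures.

Between IV bolus doses, concentration decays as C = C₀·e^(−kτ), so C_peak/C_trough = e^(kτ).
τ_max = ln(C_peak/C_trough) / k = ln(50.1/17.7) / 0.2700 = 1.040 / 0.2700 = 3.852 h

3.85 h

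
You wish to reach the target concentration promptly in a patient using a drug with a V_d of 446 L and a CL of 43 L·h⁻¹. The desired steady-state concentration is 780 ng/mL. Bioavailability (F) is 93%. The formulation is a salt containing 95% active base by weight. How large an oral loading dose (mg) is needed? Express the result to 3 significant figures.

C = 780 ng/mL = 0.7800 mg/L
The loading dose fills Vd to the target concentration; clearance is irrelevant here.
LD = Vd × C / F / S = 446.0 × 0.7800 / 0.93 / 0.95 = 393.8 mg

394 mg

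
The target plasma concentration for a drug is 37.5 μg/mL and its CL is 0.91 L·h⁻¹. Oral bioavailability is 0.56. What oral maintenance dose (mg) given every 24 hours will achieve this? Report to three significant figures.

At steady state, dose per interval replaces the amount cleared in that interval: F·D/τ = CL·Css.
D = CL × Css × τ / F = 0.9100 × 37.5 × 24 / 0.56 = 1463 mg

1460 mg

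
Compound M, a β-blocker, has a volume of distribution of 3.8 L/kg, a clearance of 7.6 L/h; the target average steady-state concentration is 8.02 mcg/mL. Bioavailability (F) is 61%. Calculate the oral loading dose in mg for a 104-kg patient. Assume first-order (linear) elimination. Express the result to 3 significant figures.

Total Vd = 3.8 × 104 = 395.2 L
The loading dose fills Vd to the target concentration.
LD = Vd × C / F = 395.2 × 8.020 / 0.61 = 5196 mg

5200 mg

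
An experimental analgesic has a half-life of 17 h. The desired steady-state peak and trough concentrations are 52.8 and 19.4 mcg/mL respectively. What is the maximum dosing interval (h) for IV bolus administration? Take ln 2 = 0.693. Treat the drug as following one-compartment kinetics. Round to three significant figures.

24.6 h

k = 0.693 / t½ = 0.693 / 17 = 0.04076 h⁻¹
Between IV bolus doses, concentration decays as C = C₀·e^(−kτ), so C_peak/C_trough = e^(kτ).
τ_max = ln(C_peak/C_trough) / k = ln(52.8/19.4) / 0.04076 = 1.001 / 0.04076 = 24.56 h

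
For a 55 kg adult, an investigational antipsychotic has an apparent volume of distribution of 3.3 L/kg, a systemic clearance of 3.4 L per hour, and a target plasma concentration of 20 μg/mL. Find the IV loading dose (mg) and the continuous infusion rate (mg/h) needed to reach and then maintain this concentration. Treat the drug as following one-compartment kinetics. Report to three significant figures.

Total Vd = 3.3 × 55 = 181.5 L
Loading dose = Vd × C = 181.5 × 20 = 3630 mg
Maintenance infusion rate = CL × Css = 3.400 × 20 = 68.00 mg/h

(a) 3630 mg; (b) 68.0 mg/h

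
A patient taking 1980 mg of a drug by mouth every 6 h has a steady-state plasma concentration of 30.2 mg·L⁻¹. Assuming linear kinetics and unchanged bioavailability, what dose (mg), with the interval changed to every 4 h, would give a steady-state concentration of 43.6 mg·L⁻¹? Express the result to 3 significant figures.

With linear kinetics, Css is proportional to dose rate (D/τ) at fixed clearance.
D₂ = D₁ × (Css,target / Css,current) × (τ₂/τ₁) = 1980 × (43.6/30.2) × (4/6) = 1906 mg

1910 mg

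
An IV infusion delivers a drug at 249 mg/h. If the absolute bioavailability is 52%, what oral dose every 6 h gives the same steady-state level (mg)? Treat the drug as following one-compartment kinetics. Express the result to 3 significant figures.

2870 mg

To maintain the same Css, the systemic dosing rate must be unchanged: F·D/τ = infusion rate.
D = rate × τ / F = 249 × 6 / 0.52 = 2873 mg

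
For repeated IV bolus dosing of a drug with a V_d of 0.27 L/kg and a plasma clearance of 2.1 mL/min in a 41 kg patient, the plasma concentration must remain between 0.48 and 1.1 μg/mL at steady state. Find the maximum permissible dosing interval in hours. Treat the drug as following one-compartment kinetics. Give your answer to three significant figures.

Vd(total) = 41 kg × 0.27 L/kg = 11.07 L
CL = 2.1 mL/min = 2.1 × 0.06 = 0.1260 L/h
k = CL / Vd = 0.1260 / 11.07 = 0.01138 h⁻¹
Between IV bolus doses, concentration decays as C = C₀·e^(−kτ), so C_peak/C_trough = e^(kτ).
τ_max = ln(C_peak/C_trough) / k = ln(1.1/0.48) / 0.01138 = 0.8293 / 0.01138 = 72.87 h

72.9 h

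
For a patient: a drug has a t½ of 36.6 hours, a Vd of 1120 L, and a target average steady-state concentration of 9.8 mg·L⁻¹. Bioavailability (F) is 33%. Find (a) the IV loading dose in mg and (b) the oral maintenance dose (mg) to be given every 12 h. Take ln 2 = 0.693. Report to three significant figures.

(a) 11000 mg; (b) 7560 mg

LD = Vd × C = 1120 × 9.8 = 10980 mg
CL = 0.693 × Vd / t½ = 0.693 × 1120 / 36.6 = 21.21 L/h
D = CL × Css × τ / F = 21.21 × 9.8 × 12 / 0.33 = 7558 mg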